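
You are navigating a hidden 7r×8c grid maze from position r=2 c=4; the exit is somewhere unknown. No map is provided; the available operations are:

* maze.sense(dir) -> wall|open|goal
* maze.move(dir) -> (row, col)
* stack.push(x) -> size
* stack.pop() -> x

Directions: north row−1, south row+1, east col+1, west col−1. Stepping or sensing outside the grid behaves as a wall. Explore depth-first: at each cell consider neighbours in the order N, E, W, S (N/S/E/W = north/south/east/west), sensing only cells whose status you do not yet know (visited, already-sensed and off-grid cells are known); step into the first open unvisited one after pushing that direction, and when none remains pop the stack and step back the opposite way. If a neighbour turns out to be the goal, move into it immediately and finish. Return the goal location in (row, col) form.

! 1. sense(dir=north) ~> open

! 2. push(x=north) ~> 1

! 3. move(dir=north) ~> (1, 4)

! 4. sense(dir=north) ~> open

! 5. push(x=north) ~> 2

! 6. move(dir=north) ~> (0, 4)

! 7. sense(dir=east) ~> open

! 8. push(x=east) ~> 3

! 9. move(dir=east) ~> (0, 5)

! 10. sense(dir=east) ~> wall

! 11. sense(dir=south) ~> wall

! 12. pop() ~> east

! 13. move(dir=west) ~> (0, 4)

! 14. sense(dir=west) ~> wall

! 15. pop() ~> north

! 16. move(dir=south) ~> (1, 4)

! 17. sense(dir=west) ~> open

! 18. push(x=west) ~> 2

! 19. move(dir=west) ~> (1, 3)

! 20. sense(dir=west) ~> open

! 21. push(x=west) ~> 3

! 22. move(dir=west) ~> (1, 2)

! 23. sense(dir=north) ~> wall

! 24. sense(dir=west) ~> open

! 25. push(x=west) ~> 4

! 26. move(dir=west) ~> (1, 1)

! 27. sense(dir=north) ~> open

! 28. push(x=north) ~> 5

! 29. move(dir=north) ~> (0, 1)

! 30. sense(dir=west) ~> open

! 31. push(x=west) ~> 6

! 32. move(dir=west) ~> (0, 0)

! 33. sense(dir=south) ~> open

! 34. push(x=south) ~> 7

! 35. move(dir=south) ~> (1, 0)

! 36. sense(dir=south) ~> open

! 37. push(x=south) ~> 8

! 38. move(dir=south) ~> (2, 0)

! 39. sense(dir=east) ~> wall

! 40. sense(dir=south) ~> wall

! 41. pop() ~> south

! 42. move(dir=north) ~> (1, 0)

! 43. pop() ~> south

! 44. move(dir=north) ~> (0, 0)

! 45. pop() ~> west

! 46. move(dir=east) ~> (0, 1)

! 47. pop() ~> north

! 48. move(dir=south) ~> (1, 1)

! 49. pop() ~> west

! 50. move(dir=east) ~> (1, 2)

! 51. sense(dir=south) ~> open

! 52. push(x=south) ~> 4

! 53. move(dir=south) ~> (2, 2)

! 54. sense(dir=east) ~> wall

! 55. sense(dir=south) ~> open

! 56. push(x=south) ~> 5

! 57. move(dir=south) ~> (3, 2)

! 58. sense(dir=east) ~> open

! 59. push(x=east) ~> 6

! 60. move(dir=east) ~> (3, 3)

! 61. sense(dir=east) ~> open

! 62. push(x=east) ~> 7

! 63. move(dir=east) ~> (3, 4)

! 64. sense(dir=east) ~> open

! 65. push(x=east) ~> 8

! 66. move(dir=east) ~> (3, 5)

! 67. sense(dir=north) ~> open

! 68. push(x=north) ~> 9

! 69. move(dir=north) ~> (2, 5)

! 70. sense(dir=east) ~> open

! 71. push(x=east) ~> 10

! 72. move(dir=east) ~> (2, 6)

! 73. sense(dir=north) ~> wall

! 74. sense(dir=east) ~> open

! 75. push(x=east) ~> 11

! 76. move(dir=east) ~> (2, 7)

! 77. sense(dir=north) ~> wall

! 78. sense(dir=south) ~> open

! 79. push(x=south) ~> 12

! 80. move(dir=south) ~> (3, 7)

! 81. sense(dir=west) ~> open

! 82. push(x=west) ~> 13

! 83. move(dir=west) ~> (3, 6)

! 84. sense(dir=south) ~> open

! 85. push(x=south) ~> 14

! 86. move(dir=south) ~> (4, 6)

! 87. sense(dir=east) ~> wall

! 88. sense(dir=west) ~> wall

! 89. sense(dir=south) ~> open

! 90. push(x=south) ~> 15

! 91. move(dir=south) ~> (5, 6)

! 92. sense(dir=east) ~> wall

! 93. sense(dir=west) ~> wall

! 94. sense(dir=south) ~> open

! 95. push(x=south) ~> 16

! 96. move(dir=south) ~> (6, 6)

! 97. sense(dir=east) ~> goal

! 98. move(dir=east) ~> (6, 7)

Answer: (6, 7)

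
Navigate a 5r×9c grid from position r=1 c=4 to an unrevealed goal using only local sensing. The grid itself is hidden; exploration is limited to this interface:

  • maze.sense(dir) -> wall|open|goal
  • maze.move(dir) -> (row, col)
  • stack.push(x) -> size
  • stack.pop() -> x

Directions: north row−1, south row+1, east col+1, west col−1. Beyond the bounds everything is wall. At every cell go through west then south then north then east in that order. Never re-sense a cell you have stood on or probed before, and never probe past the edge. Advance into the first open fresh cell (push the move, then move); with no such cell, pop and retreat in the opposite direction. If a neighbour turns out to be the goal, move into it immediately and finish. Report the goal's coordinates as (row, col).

-> maze.sense(dir: west)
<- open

-> stack.push(x: west)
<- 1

-> maze.move(dir: west)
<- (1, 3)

-> maze.sense(dir: west)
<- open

-> stack.push(x: west)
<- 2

-> maze.move(dir: west)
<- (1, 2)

-> maze.sense(dir: west)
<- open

-> stack.push(x: west)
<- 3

-> maze.move(dir: west)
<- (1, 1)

-> maze.sense(dir: west)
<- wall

-> maze.sense(dir: south)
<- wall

-> maze.sense(dir: north)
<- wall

-> stack.pop()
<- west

-> maze.move(dir: east)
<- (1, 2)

-> maze.sense(dir: south)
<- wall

-> maze.sense(dir: north)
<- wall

-> stack.pop()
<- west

-> maze.move(dir: east)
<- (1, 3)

-> maze.sense(dir: south)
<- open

-> stack.push(x: south)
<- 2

-> maze.move(dir: south)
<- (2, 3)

-> maze.sense(dir: south)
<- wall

-> maze.sense(dir: east)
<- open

-> stack.push(x: east)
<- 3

-> maze.move(dir: east)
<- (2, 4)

-> maze.sense(dir: south)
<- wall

-> maze.sense(dir: east)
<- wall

-> stack.pop()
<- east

-> maze.move(dir: west)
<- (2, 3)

-> stack.pop()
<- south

-> maze.move(dir: north)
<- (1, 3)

-> maze.sense(dir: north)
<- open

-> stack.push(x: north)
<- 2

-> maze.move(dir: north)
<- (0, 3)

-> maze.sense(dir: east)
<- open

-> stack.push(x: east)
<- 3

-> maze.move(dir: east)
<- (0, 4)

-> maze.sense(dir: east)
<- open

-> stack.push(x: east)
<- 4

-> maze.move(dir: east)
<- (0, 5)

-> maze.sense(dir: south)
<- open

-> stack.push(x: south)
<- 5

-> maze.move(dir: south)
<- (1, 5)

-> maze.sense(dir: east)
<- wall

-> stack.pop()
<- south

-> maze.move(dir: north)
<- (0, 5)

-> maze.sense(dir: east)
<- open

-> stack.push(x: east)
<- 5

-> maze.move(dir: east)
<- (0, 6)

-> maze.sense(dir: east)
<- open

-> stack.push(x: east)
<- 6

-> maze.move(dir: east)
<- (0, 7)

-> maze.sense(dir: south)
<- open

-> stack.push(x: south)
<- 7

-> maze.move(dir: south)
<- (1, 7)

-> maze.sense(dir: south)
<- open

-> stack.push(x: south)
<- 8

-> maze.move(dir: south)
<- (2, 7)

-> maze.sense(dir: west)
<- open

-> stack.push(x: west)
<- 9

-> maze.move(dir: west)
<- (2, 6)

-> maze.sense(dir: south)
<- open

-> stack.push(x: south)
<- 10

-> maze.move(dir: south)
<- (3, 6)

-> maze.sense(dir: west)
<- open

-> stack.push(x: west)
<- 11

-> maze.move(dir: west)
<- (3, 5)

-> maze.sense(dir: south)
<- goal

-> maze.move(dir: south)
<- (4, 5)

Answer: (4, 5)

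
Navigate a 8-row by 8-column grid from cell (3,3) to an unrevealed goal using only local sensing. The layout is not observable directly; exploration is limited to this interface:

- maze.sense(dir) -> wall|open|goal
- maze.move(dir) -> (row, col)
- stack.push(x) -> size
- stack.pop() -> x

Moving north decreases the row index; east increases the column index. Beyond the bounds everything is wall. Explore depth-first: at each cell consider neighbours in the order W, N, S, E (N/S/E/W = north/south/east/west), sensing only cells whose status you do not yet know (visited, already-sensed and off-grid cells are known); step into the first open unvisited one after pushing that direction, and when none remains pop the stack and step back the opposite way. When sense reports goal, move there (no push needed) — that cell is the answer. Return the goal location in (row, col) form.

-> maze.sense(dir: west)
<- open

-> stack.push(x: west)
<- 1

-> maze.move(dir: west)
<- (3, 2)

-> maze.sense(dir: west)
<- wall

-> maze.sense(dir: north)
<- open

-> stack.push(x: north)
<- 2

-> maze.move(dir: north)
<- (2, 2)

-> maze.sense(dir: west)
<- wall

-> maze.sense(dir: north)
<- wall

-> maze.sense(dir: east)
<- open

-> stack.push(x: east)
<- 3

-> maze.move(dir: east)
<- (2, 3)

-> maze.sense(dir: north)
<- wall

-> maze.sense(dir: east)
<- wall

-> stack.pop()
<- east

-> maze.move(dir: west)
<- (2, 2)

-> stack.pop()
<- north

-> maze.move(dir: south)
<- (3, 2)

-> maze.sense(dir: south)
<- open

-> stack.push(x: south)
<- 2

-> maze.move(dir: south)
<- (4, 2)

-> maze.sense(dir: west)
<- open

-> stack.push(x: west)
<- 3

-> maze.move(dir: west)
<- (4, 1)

-> maze.sense(dir: west)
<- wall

-> maze.sense(dir: south)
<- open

-> stack.push(x: south)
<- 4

-> maze.move(dir: south)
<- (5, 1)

-> maze.sense(dir: west)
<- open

-> stack.push(x: west)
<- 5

-> maze.move(dir: west)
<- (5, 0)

-> maze.sense(dir: south)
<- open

-> stack.push(x: south)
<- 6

-> maze.move(dir: south)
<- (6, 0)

-> maze.sense(dir: south)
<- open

-> stack.push(x: south)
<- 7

-> maze.move(dir: south)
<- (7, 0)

-> maze.sense(dir: east)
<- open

-> stack.push(x: east)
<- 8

-> maze.move(dir: east)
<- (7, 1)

-> maze.sense(dir: north)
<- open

-> stack.push(x: north)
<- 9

-> maze.move(dir: north)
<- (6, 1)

-> maze.sense(dir: east)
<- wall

-> stack.pop()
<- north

-> maze.move(dir: south)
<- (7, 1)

-> maze.sense(dir: east)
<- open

-> stack.push(x: east)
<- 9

-> maze.move(dir: east)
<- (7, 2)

-> maze.sense(dir: east)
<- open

-> stack.push(x: east)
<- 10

-> maze.move(dir: east)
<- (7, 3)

-> maze.sense(dir: north)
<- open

-> stack.push(x: north)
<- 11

-> maze.move(dir: north)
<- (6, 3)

-> maze.sense(dir: north)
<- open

-> stack.push(x: north)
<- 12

-> maze.move(dir: north)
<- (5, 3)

-> maze.sense(dir: west)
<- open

-> stack.push(x: west)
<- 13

-> maze.move(dir: west)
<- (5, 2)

-> stack.pop()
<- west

-> maze.move(dir: east)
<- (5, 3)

-> maze.sense(dir: north)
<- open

-> stack.push(x: north)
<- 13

-> maze.move(dir: north)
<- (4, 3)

-> maze.sense(dir: east)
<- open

-> stack.push(x: east)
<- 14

-> maze.move(dir: east)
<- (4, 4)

-> maze.sense(dir: north)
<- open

-> stack.push(x: north)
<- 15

-> maze.move(dir: north)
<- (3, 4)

-> maze.sense(dir: east)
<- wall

-> stack.pop()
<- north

-> maze.move(dir: south)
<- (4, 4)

-> maze.sense(dir: south)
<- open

-> stack.push(x: south)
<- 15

-> maze.move(dir: south)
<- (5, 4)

-> maze.sense(dir: south)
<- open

-> stack.push(x: south)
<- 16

-> maze.move(dir: south)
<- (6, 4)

-> maze.sense(dir: south)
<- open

-> stack.push(x: south)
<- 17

-> maze.move(dir: south)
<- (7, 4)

-> maze.sense(dir: east)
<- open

-> stack.push(x: east)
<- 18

-> maze.move(dir: east)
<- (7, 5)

-> maze.sense(dir: north)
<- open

-> stack.push(x: north)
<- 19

-> maze.move(dir: north)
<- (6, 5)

-> maze.sense(dir: north)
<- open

-> stack.push(x: north)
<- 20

-> maze.move(dir: north)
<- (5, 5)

-> maze.sense(dir: north)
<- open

-> stack.push(x: north)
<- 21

-> maze.move(dir: north)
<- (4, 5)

-> maze.sense(dir: east)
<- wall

-> stack.pop()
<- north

-> maze.move(dir: south)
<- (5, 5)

-> maze.sense(dir: east)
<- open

-> stack.push(x: east)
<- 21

-> maze.move(dir: east)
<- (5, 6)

-> maze.sense(dir: south)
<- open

-> stack.push(x: south)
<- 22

-> maze.move(dir: south)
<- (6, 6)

-> maze.sense(dir: south)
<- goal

-> maze.move(dir: south)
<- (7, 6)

Answer: (7, 6)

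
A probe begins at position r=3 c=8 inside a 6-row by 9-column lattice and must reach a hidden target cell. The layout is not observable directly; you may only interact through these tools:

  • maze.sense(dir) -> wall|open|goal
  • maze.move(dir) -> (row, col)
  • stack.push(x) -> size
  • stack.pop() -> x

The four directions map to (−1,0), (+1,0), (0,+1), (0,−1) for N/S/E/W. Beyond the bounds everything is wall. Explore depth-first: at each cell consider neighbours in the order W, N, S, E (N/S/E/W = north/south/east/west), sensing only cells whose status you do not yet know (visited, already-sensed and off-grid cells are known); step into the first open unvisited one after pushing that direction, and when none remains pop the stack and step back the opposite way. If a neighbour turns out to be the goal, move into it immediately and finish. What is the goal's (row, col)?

% 1. maze.sense(dir→west) : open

% 2. stack.push(x→west) : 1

% 3. maze.move(dir→west) : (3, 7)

% 4. maze.sense(dir→west) : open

% 5. stack.push(x→west) : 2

% 6. maze.move(dir→west) : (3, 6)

% 7. maze.sense(dir→west) : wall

% 8. maze.sense(dir→north) : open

% 9. stack.push(x→north) : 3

% 10. maze.move(dir→north) : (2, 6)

% 11. maze.sense(dir→west) : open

% 12. stack.push(x→west) : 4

% 13. maze.move(dir→west) : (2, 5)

% 14. maze.sense(dir→west) : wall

% 15. maze.sense(dir→north) : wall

% 16. stack.pop() : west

% 17. maze.move(dir→east) : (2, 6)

% 18. maze.sense(dir→north) : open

% 19. stack.push(x→north) : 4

% 20. maze.move(dir→north) : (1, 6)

% 21. maze.sense(dir→north) : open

% 22. stack.push(x→north) : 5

% 23. maze.move(dir→north) : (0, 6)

% 24. maze.sense(dir→west) : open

% 25. stack.push(x→west) : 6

% 26. maze.move(dir→west) : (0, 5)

% 27. maze.sense(dir→west) : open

% 28. stack.push(x→west) : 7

% 29. maze.move(dir→west) : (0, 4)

% 30. maze.sense(dir→west) : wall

% 31. maze.sense(dir→south) : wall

% 32. stack.pop() : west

% 33. maze.move(dir→east) : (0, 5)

% 34. stack.pop() : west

% 35. maze.move(dir→east) : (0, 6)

% 36. maze.sense(dir→east) : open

% 37. stack.push(x→east) : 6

% 38. maze.move(dir→east) : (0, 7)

% 39. maze.sense(dir→south) : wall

% 40. maze.sense(dir→east) : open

% 41. stack.push(x→east) : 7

% 42. maze.move(dir→east) : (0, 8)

% 43. maze.sense(dir→south) : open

% 44. stack.push(x→south) : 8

% 45. maze.move(dir→south) : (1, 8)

% 46. maze.sense(dir→south) : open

% 47. stack.push(x→south) : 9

% 48. maze.move(dir→south) : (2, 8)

% 49. maze.sense(dir→west) : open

% 50. stack.push(x→west) : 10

% 51. maze.move(dir→west) : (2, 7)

% 52. stack.pop() : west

% 53. maze.move(dir→east) : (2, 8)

% 54. stack.pop() : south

% 55. maze.move(dir→north) : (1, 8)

% 56. stack.pop() : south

% 57. maze.move(dir→north) : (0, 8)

% 58. stack.pop() : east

% 59. maze.move(dir→west) : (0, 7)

% 60. stack.pop() : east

% 61. maze.move(dir→west) : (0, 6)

% 62. stack.pop() : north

% 63. maze.move(dir→south) : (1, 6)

% 64. stack.pop() : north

% 65. maze.move(dir→south) : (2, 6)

% 66. stack.pop() : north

% 67. maze.move(dir→south) : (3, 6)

% 68. maze.sense(dir→south) : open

% 69. stack.push(x→south) : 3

% 70. maze.move(dir→south) : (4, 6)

% 71. maze.sense(dir→west) : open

% 72. stack.push(x→west) : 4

% 73. maze.move(dir→west) : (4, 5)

% 74. maze.sense(dir→west) : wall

% 75. maze.sense(dir→south) : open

% 76. stack.push(x→south) : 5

% 77. maze.move(dir→south) : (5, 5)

% 78. maze.sense(dir→west) : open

% 79. stack.push(x→west) : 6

% 80. maze.move(dir→west) : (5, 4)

% 81. maze.sense(dir→west) : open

% 82. stack.push(x→west) : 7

% 83. maze.move(dir→west) : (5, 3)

% 84. maze.sense(dir→west) : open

% 85. stack.push(x→west) : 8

% 86. maze.move(dir→west) : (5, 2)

% 87. maze.sense(dir→west) : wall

% 88. maze.sense(dir→north) : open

% 89. stack.push(x→north) : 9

% 90. maze.move(dir→north) : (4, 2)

% 91. maze.sense(dir→west) : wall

% 92. maze.sense(dir→north) : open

% 93. stack.push(x→north) : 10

% 94. maze.move(dir→north) : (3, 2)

% 95. maze.sense(dir→west) : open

% 96. stack.push(x→west) : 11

% 97. maze.move(dir→west) : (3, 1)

% 98. maze.sense(dir→west) : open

% 99. stack.push(x→west) : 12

% 100. maze.move(dir→west) : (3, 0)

% 101. maze.sense(dir→north) : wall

% 102. maze.sense(dir→south) : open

% 103. stack.push(x→south) : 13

% 104. maze.move(dir→south) : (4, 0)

% 105. maze.sense(dir→south) : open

% 106. stack.push(x→south) : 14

% 107. maze.move(dir→south) : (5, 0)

% 108. stack.pop() : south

% 109. maze.move(dir→north) : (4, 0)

% 110. stack.pop() : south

% 111. maze.move(dir→north) : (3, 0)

% 112. stack.pop() : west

% 113. maze.move(dir→east) : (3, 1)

% 114. maze.sense(dir→north) : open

% 115. stack.push(x→north) : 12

% 116. maze.move(dir→north) : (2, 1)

% 117. maze.sense(dir→north) : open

% 118. stack.push(x→north) : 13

% 119. maze.move(dir→north) : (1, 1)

% 120. maze.sense(dir→west) : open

% 121. stack.push(x→west) : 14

% 122. maze.move(dir→west) : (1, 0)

% 123. maze.sense(dir→north) : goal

% 124. maze.move(dir→north) : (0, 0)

Answer: (0, 0)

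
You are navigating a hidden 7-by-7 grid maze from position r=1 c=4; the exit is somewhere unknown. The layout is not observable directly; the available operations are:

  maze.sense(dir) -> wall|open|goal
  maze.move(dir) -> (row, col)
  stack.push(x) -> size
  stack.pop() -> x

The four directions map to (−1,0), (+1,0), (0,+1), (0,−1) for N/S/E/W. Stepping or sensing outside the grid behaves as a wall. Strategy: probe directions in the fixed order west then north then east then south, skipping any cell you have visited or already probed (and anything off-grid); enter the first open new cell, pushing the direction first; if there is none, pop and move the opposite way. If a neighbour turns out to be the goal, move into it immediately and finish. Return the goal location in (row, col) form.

! maze.sense(dir→west) ~> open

! stack.push(x→west) ~> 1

! maze.move(dir→west) ~> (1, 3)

! maze.sense(dir→west) ~> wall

! maze.sense(dir→north) ~> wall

! maze.sense(dir→south) ~> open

! stack.push(x→south) ~> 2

! maze.move(dir→south) ~> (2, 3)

! maze.sense(dir→west) ~> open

! stack.push(x→west) ~> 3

! maze.move(dir→west) ~> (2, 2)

! maze.sense(dir→west) ~> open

! stack.push(x→west) ~> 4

! maze.move(dir→west) ~> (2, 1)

! maze.sense(dir→west) ~> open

! stack.push(x→west) ~> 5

! maze.move(dir→west) ~> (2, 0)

! maze.sense(dir→north) ~> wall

! maze.sense(dir→south) ~> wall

! stack.pop() ~> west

! maze.move(dir→east) ~> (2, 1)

! maze.sense(dir→north) ~> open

! stack.push(x→north) ~> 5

! maze.move(dir→north) ~> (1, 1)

! maze.sense(dir→north) ~> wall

! stack.pop() ~> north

! maze.move(dir→south) ~> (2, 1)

! maze.sense(dir→south) ~> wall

! stack.pop() ~> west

! maze.move(dir→east) ~> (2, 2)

! maze.sense(dir→south) ~> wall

! stack.pop() ~> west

! maze.move(dir→east) ~> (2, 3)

! maze.sense(dir→east) ~> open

! stack.push(x→east) ~> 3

! maze.move(dir→east) ~> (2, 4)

! maze.sense(dir→east) ~> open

! stack.push(x→east) ~> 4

! maze.move(dir→east) ~> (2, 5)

! maze.sense(dir→north) ~> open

! stack.push(x→north) ~> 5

! maze.move(dir→north) ~> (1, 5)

! maze.sense(dir→north) ~> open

! stack.push(x→north) ~> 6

! maze.move(dir→north) ~> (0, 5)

! maze.sense(dir→west) ~> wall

! maze.sense(dir→east) ~> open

! stack.push(x→east) ~> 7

! maze.move(dir→east) ~> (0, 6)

! maze.sense(dir→south) ~> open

! stack.push(x→south) ~> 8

! maze.move(dir→south) ~> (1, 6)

! maze.sense(dir→south) ~> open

! stack.push(x→south) ~> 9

! maze.move(dir→south) ~> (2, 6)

! maze.sense(dir→south) ~> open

! stack.push(x→south) ~> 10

! maze.move(dir→south) ~> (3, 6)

! maze.sense(dir→west) ~> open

! stack.push(x→west) ~> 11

! maze.move(dir→west) ~> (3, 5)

! maze.sense(dir→west) ~> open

! stack.push(x→west) ~> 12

! maze.move(dir→west) ~> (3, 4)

! maze.sense(dir→west) ~> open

! stack.push(x→west) ~> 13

! maze.move(dir→west) ~> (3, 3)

! maze.sense(dir→south) ~> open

! stack.push(x→south) ~> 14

! maze.move(dir→south) ~> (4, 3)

! maze.sense(dir→west) ~> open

! stack.push(x→west) ~> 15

! maze.move(dir→west) ~> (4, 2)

! maze.sense(dir→west) ~> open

! stack.push(x→west) ~> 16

! maze.move(dir→west) ~> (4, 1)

! maze.sense(dir→west) ~> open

! stack.push(x→west) ~> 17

! maze.move(dir→west) ~> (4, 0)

! maze.sense(dir→south) ~> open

! stack.push(x→south) ~> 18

! maze.move(dir→south) ~> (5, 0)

! maze.sense(dir→east) ~> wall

! maze.sense(dir→south) ~> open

! stack.push(x→south) ~> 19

! maze.move(dir→south) ~> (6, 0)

! maze.sense(dir→east) ~> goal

! maze.move(dir→east) ~> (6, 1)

Answer: (6, 1)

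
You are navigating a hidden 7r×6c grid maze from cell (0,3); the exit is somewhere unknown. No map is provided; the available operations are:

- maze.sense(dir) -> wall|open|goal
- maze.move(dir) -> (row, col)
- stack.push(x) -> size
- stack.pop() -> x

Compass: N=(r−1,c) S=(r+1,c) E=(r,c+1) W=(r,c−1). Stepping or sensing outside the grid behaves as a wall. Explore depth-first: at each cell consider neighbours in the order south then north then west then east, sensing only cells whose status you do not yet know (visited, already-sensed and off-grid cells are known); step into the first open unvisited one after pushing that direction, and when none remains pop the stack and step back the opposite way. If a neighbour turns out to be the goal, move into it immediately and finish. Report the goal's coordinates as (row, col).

Next I call maze.sense using south, and observe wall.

I use maze.sense using west, giving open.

Next I call stack.push using west, giving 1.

I use maze.move using west, → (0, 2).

I try maze.sense using south, → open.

Next I call stack.push using south, yielding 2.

I use maze.move using south, which returns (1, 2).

I use maze.sense using south, giving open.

Using stack.push using south, giving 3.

Then maze.move using south, and observe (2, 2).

Next I call maze.sense using south, and get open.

I call stack.push using south, : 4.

Then maze.move using south, which returns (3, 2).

Calling maze.sense using south, and get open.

Invoking stack.push using south, → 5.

Then maze.move using south, giving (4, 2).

Calling maze.sense using south, yielding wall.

I try maze.sense using west, and get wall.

Invoking maze.sense using east, and observe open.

Using stack.push using east, and see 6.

Calling maze.move using east, and get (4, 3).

I try maze.sense using south, and get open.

Then stack.push using south, and observe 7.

I use maze.move using south, yielding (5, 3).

I run maze.sense using south, and get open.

I invoke stack.push using south, — result: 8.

Calling maze.move using south, giving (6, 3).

Calling maze.sense using west, : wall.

Using maze.sense using east, giving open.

Using stack.push using east, and observe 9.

Using maze.move using east, and get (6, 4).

I run maze.sense using north, : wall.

Using maze.sense using east, and see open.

I run stack.push using east, which returns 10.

I call maze.move using east, and observe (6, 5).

I run maze.sense using north, and get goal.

Now I run maze.move using north, : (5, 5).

Answer: (5, 5)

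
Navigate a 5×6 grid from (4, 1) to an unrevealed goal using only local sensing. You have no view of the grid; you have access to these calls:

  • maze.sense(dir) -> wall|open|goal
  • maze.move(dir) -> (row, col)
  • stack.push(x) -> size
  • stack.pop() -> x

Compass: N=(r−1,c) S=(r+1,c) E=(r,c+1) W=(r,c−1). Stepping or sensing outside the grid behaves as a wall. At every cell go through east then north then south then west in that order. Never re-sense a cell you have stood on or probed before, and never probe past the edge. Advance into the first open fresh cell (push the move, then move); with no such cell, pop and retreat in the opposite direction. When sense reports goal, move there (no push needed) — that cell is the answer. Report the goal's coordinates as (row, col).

CALL maze.sense[dir: east]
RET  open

CALL stack.push[x: east]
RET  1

CALL maze.move[dir: east]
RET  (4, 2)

CALL maze.sense[dir: east]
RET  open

CALL stack.push[x: east]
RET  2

CALL maze.move[dir: east]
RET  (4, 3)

CALL maze.sense[dir: east]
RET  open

CALL stack.push[x: east]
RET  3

CALL maze.move[dir: east]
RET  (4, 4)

CALL maze.sense[dir: east]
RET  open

CALL stack.push[x: east]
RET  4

CALL maze.move[dir: east]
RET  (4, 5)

CALL maze.sense[dir: north]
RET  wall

CALL stack.pop[]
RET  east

CALL maze.move[dir: west]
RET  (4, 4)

CALL maze.sense[dir: north]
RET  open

CALL stack.push[x: north]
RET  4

CALL maze.move[dir: north]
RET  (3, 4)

CALL maze.sense[dir: north]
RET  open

CALL stack.push[x: north]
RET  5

CALL maze.move[dir: north]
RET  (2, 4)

CALL maze.sense[dir: east]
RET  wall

CALL maze.sense[dir: north]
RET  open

CALL stack.push[x: north]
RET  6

CALL maze.move[dir: north]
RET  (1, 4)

CALL maze.sense[dir: east]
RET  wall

CALL maze.sense[dir: north]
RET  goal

CALL maze.move[dir: north]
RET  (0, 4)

Answer: (0, 4)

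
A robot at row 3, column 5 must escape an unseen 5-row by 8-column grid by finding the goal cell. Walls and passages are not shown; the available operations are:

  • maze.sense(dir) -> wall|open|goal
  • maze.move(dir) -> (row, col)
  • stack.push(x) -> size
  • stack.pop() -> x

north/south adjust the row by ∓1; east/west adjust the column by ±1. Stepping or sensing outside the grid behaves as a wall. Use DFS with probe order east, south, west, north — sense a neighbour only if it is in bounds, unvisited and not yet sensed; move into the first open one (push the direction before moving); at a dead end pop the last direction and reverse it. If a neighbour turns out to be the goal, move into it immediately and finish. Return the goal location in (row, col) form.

Action: sense[dir=east]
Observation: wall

Action: sense[dir=south]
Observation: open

Action: push[x=south]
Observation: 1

Action: move[dir=south]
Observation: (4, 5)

Action: sense[dir=east]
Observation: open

Action: push[x=east]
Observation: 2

Action: move[dir=east]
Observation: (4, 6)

Action: sense[dir=east]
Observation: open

Action: push[x=east]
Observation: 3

Action: move[dir=east]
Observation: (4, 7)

Action: sense[dir=north]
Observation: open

Action: push[x=north]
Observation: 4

Action: move[dir=north]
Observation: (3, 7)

Action: sense[dir=north]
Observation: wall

Action: pop[]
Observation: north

Action: move[dir=south]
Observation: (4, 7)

Action: pop[]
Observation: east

Action: move[dir=west]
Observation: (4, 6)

Action: pop[]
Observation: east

Action: move[dir=west]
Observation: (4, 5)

Action: sense[dir=west]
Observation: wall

Action: pop[]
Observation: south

Action: move[dir=north]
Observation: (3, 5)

Action: sense[dir=west]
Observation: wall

Action: sense[dir=north]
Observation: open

Action: push[x=north]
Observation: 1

Action: move[dir=north]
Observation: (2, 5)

Action: sense[dir=east]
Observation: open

Action: push[x=east]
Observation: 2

Action: move[dir=east]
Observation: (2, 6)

Action: sense[dir=north]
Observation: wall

Action: pop[]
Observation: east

Action: move[dir=west]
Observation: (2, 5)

Action: sense[dir=west]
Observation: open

Action: push[x=west]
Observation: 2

Action: move[dir=west]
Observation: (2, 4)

Action: sense[dir=west]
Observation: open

Action: push[x=west]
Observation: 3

Action: move[dir=west]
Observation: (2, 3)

Action: sense[dir=south]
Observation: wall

Action: sense[dir=west]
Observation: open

Action: push[x=west]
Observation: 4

Action: move[dir=west]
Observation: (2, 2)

Action: sense[dir=south]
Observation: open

Action: push[x=south]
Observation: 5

Action: move[dir=south]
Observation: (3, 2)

Action: sense[dir=south]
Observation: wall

Action: sense[dir=west]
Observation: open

Action: push[x=west]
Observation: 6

Action: move[dir=west]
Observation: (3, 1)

Action: sense[dir=south]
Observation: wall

Action: sense[dir=west]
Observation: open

Action: push[x=west]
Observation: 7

Action: move[dir=west]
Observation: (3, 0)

Action: sense[dir=south]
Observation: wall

Action: sense[dir=north]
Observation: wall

Action: pop[]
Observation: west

Action: move[dir=east]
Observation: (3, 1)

Action: sense[dir=north]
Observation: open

Action: push[x=north]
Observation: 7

Action: move[dir=north]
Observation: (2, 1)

Action: sense[dir=north]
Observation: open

Action: push[x=north]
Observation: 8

Action: move[dir=north]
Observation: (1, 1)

Action: sense[dir=east]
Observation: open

Action: push[x=east]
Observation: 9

Action: move[dir=east]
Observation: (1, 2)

Action: sense[dir=east]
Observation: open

Action: push[x=east]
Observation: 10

Action: move[dir=east]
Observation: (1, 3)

Action: sense[dir=east]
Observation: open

Action: push[x=east]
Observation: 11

Action: move[dir=east]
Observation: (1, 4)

Action: sense[dir=east]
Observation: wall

Action: sense[dir=north]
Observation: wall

Action: pop[]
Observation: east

Action: move[dir=west]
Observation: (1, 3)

Action: sense[dir=north]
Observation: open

Action: push[x=north]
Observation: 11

Action: move[dir=north]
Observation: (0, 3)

Action: sense[dir=west]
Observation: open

Action: push[x=west]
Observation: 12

Action: move[dir=west]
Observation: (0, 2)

Action: sense[dir=west]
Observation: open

Action: push[x=west]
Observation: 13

Action: move[dir=west]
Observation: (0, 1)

Action: sense[dir=west]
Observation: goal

Action: move[dir=west]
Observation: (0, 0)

Answer: (0, 0)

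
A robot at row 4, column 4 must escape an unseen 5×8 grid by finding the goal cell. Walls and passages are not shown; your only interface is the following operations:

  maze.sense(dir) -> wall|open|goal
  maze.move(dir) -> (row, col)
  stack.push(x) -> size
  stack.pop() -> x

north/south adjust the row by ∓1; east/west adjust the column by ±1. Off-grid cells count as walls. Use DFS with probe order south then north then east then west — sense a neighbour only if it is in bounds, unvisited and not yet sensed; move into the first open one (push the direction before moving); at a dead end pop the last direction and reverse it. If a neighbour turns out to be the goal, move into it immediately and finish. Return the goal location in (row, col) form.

Action: sense[dir='north']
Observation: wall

Action: sense[dir='east']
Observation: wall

Action: sense[dir='west']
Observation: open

Action: push[x='west']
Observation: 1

Action: move[dir='west']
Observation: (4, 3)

Action: sense[dir='north']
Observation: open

Action: push[x='north']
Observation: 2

Action: move[dir='north']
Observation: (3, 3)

Action: sense[dir='north']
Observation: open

Action: push[x='north']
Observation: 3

Action: move[dir='north']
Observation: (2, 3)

Action: sense[dir='north']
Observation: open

Action: push[x='north']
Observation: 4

Action: move[dir='north']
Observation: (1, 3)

Action: sense[dir='north']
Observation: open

Action: push[x='north']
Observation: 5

Action: move[dir='north']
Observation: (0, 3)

Action: sense[dir='east']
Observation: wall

Action: sense[dir='west']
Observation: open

Action: push[x='west']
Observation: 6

Action: move[dir='west']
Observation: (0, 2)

Action: sense[dir='south']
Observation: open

Action: push[x='south']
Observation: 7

Action: move[dir='south']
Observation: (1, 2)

Action: sense[dir='south']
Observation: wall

Action: sense[dir='west']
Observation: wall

Action: pop[]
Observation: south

Action: move[dir='north']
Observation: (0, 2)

Action: sense[dir='west']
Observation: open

Action: push[x='west']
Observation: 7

Action: move[dir='west']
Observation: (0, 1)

Action: sense[dir='west']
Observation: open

Action: push[x='west']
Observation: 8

Action: move[dir='west']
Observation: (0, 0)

Action: sense[dir='south']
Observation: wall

Action: pop[]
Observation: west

Action: move[dir='east']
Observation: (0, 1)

Action: pop[]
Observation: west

Action: move[dir='east']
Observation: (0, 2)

Action: pop[]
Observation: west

Action: move[dir='east']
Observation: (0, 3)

Action: pop[]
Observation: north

Action: move[dir='south']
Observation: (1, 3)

Action: sense[dir='east']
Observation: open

Action: push[x='east']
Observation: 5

Action: move[dir='east']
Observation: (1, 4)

Action: sense[dir='south']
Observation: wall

Action: sense[dir='east']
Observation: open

Action: push[x='east']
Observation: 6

Action: move[dir='east']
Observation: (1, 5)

Action: sense[dir='south']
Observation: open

Action: push[x='south']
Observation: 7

Action: move[dir='south']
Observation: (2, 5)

Action: sense[dir='south']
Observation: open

Action: push[x='south']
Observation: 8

Action: move[dir='south']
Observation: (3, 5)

Action: sense[dir='east']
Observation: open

Action: push[x='east']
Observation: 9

Action: move[dir='east']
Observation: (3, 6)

Action: sense[dir='south']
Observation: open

Action: push[x='south']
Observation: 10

Action: move[dir='south']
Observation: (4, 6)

Action: sense[dir='east']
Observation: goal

Action: move[dir='east']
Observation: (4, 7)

Answer: (4, 7)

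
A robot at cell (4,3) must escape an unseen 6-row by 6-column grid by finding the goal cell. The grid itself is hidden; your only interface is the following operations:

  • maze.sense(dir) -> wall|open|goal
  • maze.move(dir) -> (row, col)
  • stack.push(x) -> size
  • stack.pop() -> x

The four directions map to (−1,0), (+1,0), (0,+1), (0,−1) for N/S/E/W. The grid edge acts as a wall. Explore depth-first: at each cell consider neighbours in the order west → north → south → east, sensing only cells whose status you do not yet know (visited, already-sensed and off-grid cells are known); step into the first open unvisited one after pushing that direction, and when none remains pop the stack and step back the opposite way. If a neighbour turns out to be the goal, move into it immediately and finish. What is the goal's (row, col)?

I try maze.sense passing dir: west, — result: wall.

I use maze.sense passing dir: north, yielding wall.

I invoke maze.sense passing dir: south, which returns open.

I call stack.push passing x: south, and get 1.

Calling maze.move passing dir: south, which returns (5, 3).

I call maze.sense passing dir: west, and get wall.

I try maze.sense passing dir: east, and see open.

Next I call stack.push passing x: east, giving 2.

I try maze.move passing dir: east, : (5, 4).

Now I run maze.sense passing dir: north, which returns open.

I run stack.push passing x: north, — result: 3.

I run maze.move passing dir: north, yielding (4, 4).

Next I call maze.sense passing dir: north, yielding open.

Now I run stack.push passing x: north, and observe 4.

Invoking maze.move passing dir: north, : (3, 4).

I run maze.sense passing dir: north, which returns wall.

Calling maze.sense passing dir: east, and observe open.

I call stack.push passing x: east, which returns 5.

Then maze.move passing dir: east, yielding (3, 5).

I use maze.sense passing dir: north, — result: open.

I run stack.push passing x: north, yielding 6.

I run maze.move passing dir: north, and see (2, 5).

I use maze.sense passing dir: north, and see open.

Using stack.push passing x: north, — result: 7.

Then maze.move passing dir: north, and get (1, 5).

I invoke maze.sense passing dir: west, : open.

I call stack.push passing x: west, : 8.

Using maze.move passing dir: west, yielding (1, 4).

I run maze.sense passing dir: west, : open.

Then stack.push passing x: west, which returns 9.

Now I run maze.move passing dir: west, and see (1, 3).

I run maze.sense passing dir: west, yielding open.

Next I call stack.push passing x: west, — result: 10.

Then maze.move passing dir: west, giving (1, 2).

I try maze.sense passing dir: west, and observe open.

I call stack.push passing x: west, — result: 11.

I run maze.move passing dir: west, giving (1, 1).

Now I run maze.sense passing dir: west, and observe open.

Invoking stack.push passing x: west, and see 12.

Then maze.move passing dir: west, and see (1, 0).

I call maze.sense passing dir: north, : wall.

I use maze.sense passing dir: south, and see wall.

Using stack.pop, : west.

I invoke maze.move passing dir: east, and observe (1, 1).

Calling maze.sense passing dir: north, yielding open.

Next I call stack.push passing x: north, and see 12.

Calling maze.move passing dir: north, → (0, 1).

I try maze.sense passing dir: east, giving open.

Now I run stack.push passing x: east, → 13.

I try maze.move passing dir: east, and see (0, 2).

I invoke maze.sense passing dir: east, → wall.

I invoke stack.pop, and see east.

I run maze.move passing dir: west, yielding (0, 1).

I run stack.pop(), — result: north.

I call maze.move passing dir: south, → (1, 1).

Next I call maze.sense passing dir: south, → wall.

I use stack.pop(), yielding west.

I call maze.move passing dir: east, — result: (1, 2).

Using maze.sense passing dir: south, giving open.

Invoking stack.push passing x: south, and see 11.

Now I run maze.move passing dir: south, yielding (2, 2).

Then maze.sense passing dir: south, and observe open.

Then stack.push passing x: south, yielding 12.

I try maze.move passing dir: south, and get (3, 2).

Calling maze.sense passing dir: west, and get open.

I call stack.push passing x: west, — result: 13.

Using maze.move passing dir: west, and see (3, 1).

I call maze.sense passing dir: west, → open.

Using stack.push passing x: west, which returns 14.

I invoke maze.move passing dir: west, yielding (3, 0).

I try maze.sense passing dir: south, — result: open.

Invoking stack.push passing x: south, and get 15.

Then maze.move passing dir: south, : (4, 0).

I run maze.sense passing dir: south, and see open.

Next I call stack.push passing x: south, which returns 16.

Calling maze.move passing dir: south, → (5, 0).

Next I call maze.sense passing dir: east, which returns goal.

Invoking maze.move passing dir: east, which returns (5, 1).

Answer: (5, 1)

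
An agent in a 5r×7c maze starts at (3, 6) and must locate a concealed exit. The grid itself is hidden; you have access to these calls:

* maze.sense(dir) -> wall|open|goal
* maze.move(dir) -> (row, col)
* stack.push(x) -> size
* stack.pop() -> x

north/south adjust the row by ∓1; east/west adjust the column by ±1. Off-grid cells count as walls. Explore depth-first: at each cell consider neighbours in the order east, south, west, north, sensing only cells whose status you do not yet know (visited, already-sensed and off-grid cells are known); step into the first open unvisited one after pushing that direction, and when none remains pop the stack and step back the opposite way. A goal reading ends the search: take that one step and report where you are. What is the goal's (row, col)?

Act: maze.sense[dir→south]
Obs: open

Act: stack.push[x→south]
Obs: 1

Act: maze.move[dir→south]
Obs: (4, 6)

Act: maze.sense[dir→west]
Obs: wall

Act: stack.pop[]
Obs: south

Act: maze.move[dir→north]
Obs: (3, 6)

Act: maze.sense[dir→west]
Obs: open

Act: stack.push[x→west]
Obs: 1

Act: maze.move[dir→west]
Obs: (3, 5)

Act: maze.sense[dir→west]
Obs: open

Act: stack.push[x→west]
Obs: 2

Act: maze.move[dir→west]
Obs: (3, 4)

Act: maze.sense[dir→south]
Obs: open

Act: stack.push[x→south]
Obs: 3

Act: maze.move[dir→south]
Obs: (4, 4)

Act: maze.sense[dir→west]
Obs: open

Act: stack.push[x→west]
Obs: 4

Act: maze.move[dir→west]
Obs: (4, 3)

Act: maze.sense[dir→west]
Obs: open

Act: stack.push[x→west]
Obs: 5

Act: maze.move[dir→west]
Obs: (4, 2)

Act: maze.sense[dir→west]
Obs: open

Act: stack.push[x→west]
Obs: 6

Act: maze.move[dir→west]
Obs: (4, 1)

Act: maze.sense[dir→west]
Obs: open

Act: stack.push[x→west]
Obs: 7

Act: maze.move[dir→west]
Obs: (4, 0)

Act: maze.sense[dir→north]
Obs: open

Act: stack.push[x→north]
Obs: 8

Act: maze.move[dir→north]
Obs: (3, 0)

Act: maze.sense[dir→east]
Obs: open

Act: stack.push[x→east]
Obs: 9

Act: maze.move[dir→east]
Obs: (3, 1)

Act: maze.sense[dir→east]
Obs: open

Act: stack.push[x→east]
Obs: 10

Act: maze.move[dir→east]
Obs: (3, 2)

Act: maze.sense[dir→east]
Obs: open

Act: stack.push[x→east]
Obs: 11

Act: maze.move[dir→east]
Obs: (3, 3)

Act: maze.sense[dir→north]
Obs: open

Act: stack.push[x→north]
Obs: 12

Act: maze.move[dir→north]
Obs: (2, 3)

Act: maze.sense[dir→east]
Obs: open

Act: stack.push[x→east]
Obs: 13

Act: maze.move[dir→east]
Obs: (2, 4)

Act: maze.sense[dir→east]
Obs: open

Act: stack.push[x→east]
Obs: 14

Act: maze.move[dir→east]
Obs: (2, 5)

Act: maze.sense[dir→east]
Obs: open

Act: stack.push[x→east]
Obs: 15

Act: maze.move[dir→east]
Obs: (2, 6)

Act: maze.sense[dir→north]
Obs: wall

Act: stack.pop[]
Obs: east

Act: maze.move[dir→west]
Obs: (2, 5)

Act: maze.sense[dir→north]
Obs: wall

Act: stack.pop[]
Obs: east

Act: maze.move[dir→west]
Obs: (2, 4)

Act: maze.sense[dir→north]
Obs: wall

Act: stack.pop[]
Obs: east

Act: maze.move[dir→west]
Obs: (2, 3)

Act: maze.sense[dir→west]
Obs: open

Act: stack.push[x→west]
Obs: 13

Act: maze.move[dir→west]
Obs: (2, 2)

Act: maze.sense[dir→west]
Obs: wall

Act: maze.sense[dir→north]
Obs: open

Act: stack.push[x→north]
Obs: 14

Act: maze.move[dir→north]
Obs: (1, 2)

Act: maze.sense[dir→east]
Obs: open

Act: stack.push[x→east]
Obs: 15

Act: maze.move[dir→east]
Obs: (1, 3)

Act: maze.sense[dir→north]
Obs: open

Act: stack.push[x→north]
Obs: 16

Act: maze.move[dir→north]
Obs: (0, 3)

Act: maze.sense[dir→east]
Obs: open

Act: stack.push[x→east]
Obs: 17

Act: maze.move[dir→east]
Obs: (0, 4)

Act: maze.sense[dir→east]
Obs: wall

Act: stack.pop[]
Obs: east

Act: maze.move[dir→west]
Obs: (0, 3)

Act: maze.sense[dir→west]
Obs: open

Act: stack.push[x→west]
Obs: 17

Act: maze.move[dir→west]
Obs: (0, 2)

Act: maze.sense[dir→west]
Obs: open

Act: stack.push[x→west]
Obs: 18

Act: maze.move[dir→west]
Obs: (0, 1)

Act: maze.sense[dir→south]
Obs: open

Act: stack.push[x→south]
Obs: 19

Act: maze.move[dir→south]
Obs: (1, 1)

Act: maze.sense[dir→west]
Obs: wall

Act: stack.pop[]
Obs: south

Act: maze.move[dir→north]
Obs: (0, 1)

Act: maze.sense[dir→west]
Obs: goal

Act: maze.move[dir→west]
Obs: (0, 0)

Answer: (0, 0)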